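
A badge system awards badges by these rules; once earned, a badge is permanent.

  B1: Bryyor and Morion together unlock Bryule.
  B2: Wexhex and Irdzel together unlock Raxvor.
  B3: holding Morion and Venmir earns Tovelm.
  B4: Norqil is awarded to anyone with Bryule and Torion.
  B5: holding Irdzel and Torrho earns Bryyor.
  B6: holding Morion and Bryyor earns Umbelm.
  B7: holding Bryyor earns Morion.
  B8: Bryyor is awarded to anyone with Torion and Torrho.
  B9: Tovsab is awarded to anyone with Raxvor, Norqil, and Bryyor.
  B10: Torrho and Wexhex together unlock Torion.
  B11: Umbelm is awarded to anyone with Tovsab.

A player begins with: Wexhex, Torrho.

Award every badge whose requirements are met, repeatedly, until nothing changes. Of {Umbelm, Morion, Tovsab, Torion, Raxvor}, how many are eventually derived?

3

With Torrho and Wexhex, Torion is earned (B10).
With Torion and Torrho, Bryyor is earned (B8).
With Bryyor, Morion is earned (B7).
With Morion and Bryyor, Umbelm is earned (B6).
Umbelm: reached.
Morion: reached.
Tovsab would need Raxvor, Norqil, and Bryyor (B9), but Raxvor is never earned.
Torion: reached.
Raxvor would need Wexhex and Irdzel (B2), but Irdzel is never earned.
Reached: Umbelm, Morion, and Torion — 3 of the 5.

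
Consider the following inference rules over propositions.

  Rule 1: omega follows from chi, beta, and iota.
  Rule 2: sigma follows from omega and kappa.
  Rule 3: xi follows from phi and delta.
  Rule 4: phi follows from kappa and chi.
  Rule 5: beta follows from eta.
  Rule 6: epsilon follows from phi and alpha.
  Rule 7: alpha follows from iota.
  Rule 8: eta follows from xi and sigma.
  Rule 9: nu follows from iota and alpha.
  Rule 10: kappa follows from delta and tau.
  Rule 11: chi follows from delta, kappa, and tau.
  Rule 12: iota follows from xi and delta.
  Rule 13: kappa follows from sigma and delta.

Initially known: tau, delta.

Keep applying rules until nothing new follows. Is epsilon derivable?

delta and tau hold, so kappa follows (Rule 10).
delta, kappa, and tau hold, so chi follows (Rule 11).
From kappa and chi, Rule 4 gives phi.
phi and delta hold, so xi follows (Rule 3).
From xi and delta, Rule 12 gives iota.
From iota, Rule 7 gives alpha.
From phi and alpha, Rule 6 gives epsilon.

Yes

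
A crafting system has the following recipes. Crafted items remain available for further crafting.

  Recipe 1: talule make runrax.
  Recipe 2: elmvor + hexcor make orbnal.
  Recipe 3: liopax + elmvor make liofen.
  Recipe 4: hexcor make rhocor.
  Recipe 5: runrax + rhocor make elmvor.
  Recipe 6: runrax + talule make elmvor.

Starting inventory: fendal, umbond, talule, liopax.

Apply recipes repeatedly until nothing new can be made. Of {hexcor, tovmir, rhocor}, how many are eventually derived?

0

No rule produces hexcor, and it is not given.
No rule produces tovmir, and it is not given.
rhocor would need hexcor (Recipe 4), but hexcor is never obtained.
None of the 3 are reached.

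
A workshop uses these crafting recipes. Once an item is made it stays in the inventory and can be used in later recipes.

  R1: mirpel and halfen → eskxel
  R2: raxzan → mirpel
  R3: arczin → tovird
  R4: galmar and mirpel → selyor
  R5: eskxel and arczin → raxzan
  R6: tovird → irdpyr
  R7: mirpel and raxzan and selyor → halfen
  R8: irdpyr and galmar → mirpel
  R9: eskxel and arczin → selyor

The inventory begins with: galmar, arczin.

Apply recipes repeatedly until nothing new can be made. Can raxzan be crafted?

No

raxzan would need eskxel and arczin (R5), but eskxel is never obtained.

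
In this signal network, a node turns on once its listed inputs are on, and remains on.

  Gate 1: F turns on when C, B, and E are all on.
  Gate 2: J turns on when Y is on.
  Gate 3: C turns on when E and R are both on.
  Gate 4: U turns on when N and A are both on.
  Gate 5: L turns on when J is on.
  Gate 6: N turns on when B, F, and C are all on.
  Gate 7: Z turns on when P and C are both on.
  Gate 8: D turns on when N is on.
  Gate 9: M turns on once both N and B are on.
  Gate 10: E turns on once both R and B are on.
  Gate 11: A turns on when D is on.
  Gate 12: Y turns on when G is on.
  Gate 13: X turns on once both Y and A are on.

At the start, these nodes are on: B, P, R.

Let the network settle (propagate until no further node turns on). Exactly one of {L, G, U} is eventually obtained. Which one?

U

Gate 10: R and B on → E on.
Gate 3: E and R on → C on.
Gate 1: C, B, and E on → F on.
B, F, and C are on, so N turns on (Gate 6).
Gate 8: N on → D on.
D is on, so A turns on (Gate 11).
N and A are on, so U turns on (Gate 4).
No rule produces G, and it is not given. L would need J (Gate 5), but J never turns on.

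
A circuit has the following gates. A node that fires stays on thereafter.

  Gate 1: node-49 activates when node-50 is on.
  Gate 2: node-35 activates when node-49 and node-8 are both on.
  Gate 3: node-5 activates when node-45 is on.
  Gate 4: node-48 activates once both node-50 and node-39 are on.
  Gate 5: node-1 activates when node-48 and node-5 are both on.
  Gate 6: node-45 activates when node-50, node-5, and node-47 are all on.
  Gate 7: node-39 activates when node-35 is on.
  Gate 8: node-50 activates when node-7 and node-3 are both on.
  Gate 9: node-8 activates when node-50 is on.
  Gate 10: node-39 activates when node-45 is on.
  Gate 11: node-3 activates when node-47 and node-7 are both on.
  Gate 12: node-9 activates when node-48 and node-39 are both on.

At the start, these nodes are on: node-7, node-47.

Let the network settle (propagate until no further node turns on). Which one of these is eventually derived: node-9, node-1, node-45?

node-47 and node-7 are on, so node-3 activates (Gate 11).
Gate 8: node-7 and node-3 on → node-50 on.
Gate 1: node-50 on → node-49 on.
Gate 9: node-50 on → node-8 on.
Gate 2: node-49 and node-8 on → node-35 on.
Gate 7: node-35 on → node-39 on.
node-50 and node-39 are on, so node-48 activates (Gate 4).
Gate 12: node-48 and node-39 on → node-9 on.
node-45 would need node-50, node-5, and node-47 (Gate 6), but node-5 never turns on. node-1 would need node-48 and node-5 (Gate 5), but node-5 never turns on.

node-9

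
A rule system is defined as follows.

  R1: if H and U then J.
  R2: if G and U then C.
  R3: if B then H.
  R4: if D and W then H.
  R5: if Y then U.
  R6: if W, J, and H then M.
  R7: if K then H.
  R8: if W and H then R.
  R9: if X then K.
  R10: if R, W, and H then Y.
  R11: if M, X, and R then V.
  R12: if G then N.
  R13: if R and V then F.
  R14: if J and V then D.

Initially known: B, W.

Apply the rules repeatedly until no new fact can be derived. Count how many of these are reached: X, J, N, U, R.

From B, R3 gives H.
W and H hold, so R follows (R8).
From R, W, and H, R10 gives Y.
Y holds, so U follows (R5).
H and U hold, so J follows (R1).
No rule produces X, and it is not given.
J: reached.
N would need G (R12), but G is never established.
U: reached.
R: reached.
Reached: J, U, and R — 3 of the 5.

3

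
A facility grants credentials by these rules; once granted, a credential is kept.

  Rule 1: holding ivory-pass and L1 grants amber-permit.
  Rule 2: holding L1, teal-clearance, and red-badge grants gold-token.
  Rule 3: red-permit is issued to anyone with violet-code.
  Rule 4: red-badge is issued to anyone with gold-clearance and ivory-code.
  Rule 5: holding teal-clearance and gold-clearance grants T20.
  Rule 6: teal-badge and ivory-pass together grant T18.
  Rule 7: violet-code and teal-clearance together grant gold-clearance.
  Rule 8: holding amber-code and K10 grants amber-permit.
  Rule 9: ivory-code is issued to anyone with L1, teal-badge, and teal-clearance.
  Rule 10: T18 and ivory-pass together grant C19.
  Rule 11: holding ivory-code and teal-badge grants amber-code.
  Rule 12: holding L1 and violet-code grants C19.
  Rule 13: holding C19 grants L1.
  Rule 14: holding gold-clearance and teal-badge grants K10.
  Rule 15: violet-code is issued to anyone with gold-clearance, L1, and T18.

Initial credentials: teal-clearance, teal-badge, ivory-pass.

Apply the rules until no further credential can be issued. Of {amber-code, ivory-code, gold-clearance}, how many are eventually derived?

2

Holding teal-badge and ivory-pass grants T18 (Rule 6).
Holding T18 and ivory-pass grants C19 (Rule 10).
Holding C19 grants L1 (Rule 13).
Holding L1, teal-badge, and teal-clearance grants ivory-code (Rule 9).
Holding ivory-code and teal-badge grants amber-code (Rule 11).
amber-code: reached.
ivory-code: reached.
gold-clearance would need violet-code and teal-clearance (Rule 7), but violet-code is never granted.
Reached: amber-code and ivory-code — 2 of the 3.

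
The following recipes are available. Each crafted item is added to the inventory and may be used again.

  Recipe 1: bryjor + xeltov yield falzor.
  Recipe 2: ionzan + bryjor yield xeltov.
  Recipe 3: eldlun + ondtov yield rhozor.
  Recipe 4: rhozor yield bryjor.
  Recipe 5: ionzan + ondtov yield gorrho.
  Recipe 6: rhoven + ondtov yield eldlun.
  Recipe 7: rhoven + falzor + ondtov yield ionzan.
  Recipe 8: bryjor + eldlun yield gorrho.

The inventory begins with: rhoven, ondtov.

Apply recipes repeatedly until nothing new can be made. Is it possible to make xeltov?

No

xeltov would need ionzan and bryjor (Recipe 2), but ionzan is never obtained.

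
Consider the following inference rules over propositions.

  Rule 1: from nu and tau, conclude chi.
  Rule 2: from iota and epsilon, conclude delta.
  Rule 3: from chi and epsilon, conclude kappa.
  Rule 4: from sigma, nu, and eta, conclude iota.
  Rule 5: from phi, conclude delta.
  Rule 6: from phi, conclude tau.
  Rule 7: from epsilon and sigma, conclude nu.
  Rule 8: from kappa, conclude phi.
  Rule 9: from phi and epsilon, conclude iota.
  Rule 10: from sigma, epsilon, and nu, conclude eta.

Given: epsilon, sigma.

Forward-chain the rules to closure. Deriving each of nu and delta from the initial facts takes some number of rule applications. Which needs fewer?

nu

nu: epsilon and sigma hold, so nu follows (Rule 7). [1 rule application]
delta: From epsilon and sigma, Rule 7 gives nu. From sigma, epsilon, and nu, Rule 10 gives eta. From sigma, nu, and eta, Rule 4 gives iota. From iota and epsilon, Rule 2 gives delta. [4 rule applications]
nu needs fewer.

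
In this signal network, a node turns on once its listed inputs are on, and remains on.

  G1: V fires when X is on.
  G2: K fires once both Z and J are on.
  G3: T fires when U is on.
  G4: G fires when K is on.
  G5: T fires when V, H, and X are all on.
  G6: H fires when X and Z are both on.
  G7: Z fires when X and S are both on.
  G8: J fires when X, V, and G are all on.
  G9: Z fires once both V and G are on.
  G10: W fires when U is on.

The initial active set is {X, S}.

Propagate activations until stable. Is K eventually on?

No

K would need Z and J (G2), but J never turns on.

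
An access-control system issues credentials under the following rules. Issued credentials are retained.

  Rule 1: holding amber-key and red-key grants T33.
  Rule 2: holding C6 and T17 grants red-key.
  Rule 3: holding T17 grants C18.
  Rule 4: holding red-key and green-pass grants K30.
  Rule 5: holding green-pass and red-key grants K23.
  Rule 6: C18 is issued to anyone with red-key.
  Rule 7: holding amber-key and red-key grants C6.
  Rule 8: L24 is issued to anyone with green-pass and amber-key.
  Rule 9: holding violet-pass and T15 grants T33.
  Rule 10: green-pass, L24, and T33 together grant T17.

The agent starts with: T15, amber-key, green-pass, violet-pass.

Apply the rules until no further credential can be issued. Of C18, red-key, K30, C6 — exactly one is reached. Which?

C18

Holding green-pass and amber-key grants L24 (Rule 8).
Holding violet-pass and T15 grants T33 (Rule 9).
Holding green-pass, L24, and T33 grants T17 (Rule 10).
Holding T17 grants C18 (Rule 3).
K30 would need red-key and green-pass (Rule 4), but red-key is never granted. C6 would need amber-key and red-key (Rule 7), but red-key is never granted. red-key would need C6 and T17 (Rule 2), but C6 is never granted.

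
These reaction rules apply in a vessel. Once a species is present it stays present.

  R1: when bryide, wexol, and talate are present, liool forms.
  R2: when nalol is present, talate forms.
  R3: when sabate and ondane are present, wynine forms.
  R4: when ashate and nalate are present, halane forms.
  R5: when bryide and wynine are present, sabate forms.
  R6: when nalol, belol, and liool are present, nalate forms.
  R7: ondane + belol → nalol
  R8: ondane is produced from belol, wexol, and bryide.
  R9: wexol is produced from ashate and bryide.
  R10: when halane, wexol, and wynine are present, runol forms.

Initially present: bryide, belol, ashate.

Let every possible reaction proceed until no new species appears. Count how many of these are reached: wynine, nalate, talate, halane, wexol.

4

ashate and bryide present → wexol forms (R9).
belol, wexol, and bryide present → ondane forms (R8).
ondane and belol present → nalol forms (R7).
nalol present → talate forms (R2).
bryide, wexol, and talate present → liool forms (R1).
nalol, belol, and liool present → nalate forms (R6).
ashate and nalate present → halane forms (R4).
wynine would need sabate and ondane (R3), but sabate never forms.
nalate: reached.
talate: reached.
halane: reached.
wexol: reached.
Reached: nalate, talate, halane, and wexol — 4 of the 5.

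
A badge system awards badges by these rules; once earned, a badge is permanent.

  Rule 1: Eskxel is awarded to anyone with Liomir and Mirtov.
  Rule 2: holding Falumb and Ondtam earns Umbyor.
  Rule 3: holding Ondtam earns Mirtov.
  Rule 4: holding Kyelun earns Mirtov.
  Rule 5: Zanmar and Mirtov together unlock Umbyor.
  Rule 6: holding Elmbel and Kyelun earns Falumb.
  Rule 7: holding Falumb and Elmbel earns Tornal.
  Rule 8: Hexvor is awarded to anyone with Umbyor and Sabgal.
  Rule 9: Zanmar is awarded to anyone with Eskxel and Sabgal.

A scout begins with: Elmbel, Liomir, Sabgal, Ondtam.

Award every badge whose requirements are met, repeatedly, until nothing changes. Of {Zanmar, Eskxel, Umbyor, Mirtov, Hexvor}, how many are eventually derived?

5

With Ondtam, Mirtov is earned (Rule 3).
With Liomir and Mirtov, Eskxel is earned (Rule 1).
With Eskxel and Sabgal, Zanmar is earned (Rule 9).
With Zanmar and Mirtov, Umbyor is earned (Rule 5).
With Umbyor and Sabgal, Hexvor is earned (Rule 8).
Zanmar: reached.
Eskxel: reached.
Umbyor: reached.
Mirtov: reached.
Hexvor: reached.
All 5 are reached.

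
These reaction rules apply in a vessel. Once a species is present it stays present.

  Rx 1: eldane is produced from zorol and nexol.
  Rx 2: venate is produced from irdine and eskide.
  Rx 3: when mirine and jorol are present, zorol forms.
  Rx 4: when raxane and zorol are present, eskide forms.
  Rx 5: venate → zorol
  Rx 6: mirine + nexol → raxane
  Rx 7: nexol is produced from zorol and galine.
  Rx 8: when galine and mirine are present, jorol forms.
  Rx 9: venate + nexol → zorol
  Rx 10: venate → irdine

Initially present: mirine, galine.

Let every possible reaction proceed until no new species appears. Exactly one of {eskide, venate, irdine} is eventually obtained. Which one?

galine and mirine present → jorol forms (Rx 8).
mirine and jorol present → zorol forms (Rx 3).
zorol and galine present → nexol forms (Rx 7).
mirine and nexol present → raxane forms (Rx 6).
raxane and zorol present → eskide forms (Rx 4).
irdine would need venate (Rx 10), but venate never forms. venate would need irdine and eskide (Rx 2), but irdine never forms.

eskide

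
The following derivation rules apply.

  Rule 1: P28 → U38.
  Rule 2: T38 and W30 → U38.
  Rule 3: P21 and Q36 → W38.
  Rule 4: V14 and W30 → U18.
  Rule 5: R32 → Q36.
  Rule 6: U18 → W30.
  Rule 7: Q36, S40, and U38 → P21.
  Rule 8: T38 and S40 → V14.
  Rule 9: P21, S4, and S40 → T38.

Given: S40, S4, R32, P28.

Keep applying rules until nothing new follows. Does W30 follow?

W30 would need U18 (Rule 6), but U18 is never established.

No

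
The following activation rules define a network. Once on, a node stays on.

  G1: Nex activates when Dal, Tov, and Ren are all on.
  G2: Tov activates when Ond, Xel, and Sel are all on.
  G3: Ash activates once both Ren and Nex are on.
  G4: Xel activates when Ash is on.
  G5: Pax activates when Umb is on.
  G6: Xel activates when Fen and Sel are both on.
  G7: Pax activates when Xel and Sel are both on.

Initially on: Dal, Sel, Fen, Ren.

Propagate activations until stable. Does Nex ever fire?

No

Nex would need Dal, Tov, and Ren (G1), but Tov never turns on.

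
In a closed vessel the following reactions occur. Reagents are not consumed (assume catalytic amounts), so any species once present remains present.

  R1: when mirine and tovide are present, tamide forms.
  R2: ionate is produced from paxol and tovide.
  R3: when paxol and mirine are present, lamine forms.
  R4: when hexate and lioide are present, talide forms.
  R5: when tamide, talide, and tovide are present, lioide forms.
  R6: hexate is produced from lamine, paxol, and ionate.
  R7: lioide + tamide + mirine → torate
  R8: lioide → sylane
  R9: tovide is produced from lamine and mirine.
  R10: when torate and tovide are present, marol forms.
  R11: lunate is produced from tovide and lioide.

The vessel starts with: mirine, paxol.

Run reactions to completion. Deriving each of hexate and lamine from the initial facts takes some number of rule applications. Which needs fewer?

lamine: paxol and mirine present → lamine forms (R3). [1 rule application]
hexate: paxol and mirine present → lamine forms (R3). lamine and mirine present → tovide forms (R9). paxol and tovide present → ionate forms (R2). lamine, paxol, and ionate present → hexate forms (R6). [4 rule applications]
lamine needs fewer.

lamine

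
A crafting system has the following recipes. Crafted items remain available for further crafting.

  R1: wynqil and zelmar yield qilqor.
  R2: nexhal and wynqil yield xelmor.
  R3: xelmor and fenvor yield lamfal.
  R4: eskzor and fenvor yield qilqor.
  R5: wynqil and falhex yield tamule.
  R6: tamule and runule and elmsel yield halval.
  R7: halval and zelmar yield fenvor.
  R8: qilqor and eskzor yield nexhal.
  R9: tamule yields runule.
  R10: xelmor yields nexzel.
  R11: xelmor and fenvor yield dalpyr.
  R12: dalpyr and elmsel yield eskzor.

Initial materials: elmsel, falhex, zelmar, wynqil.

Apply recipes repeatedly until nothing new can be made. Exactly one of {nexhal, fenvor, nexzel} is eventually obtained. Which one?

fenvor

wynqil and falhex → tamule (R5).
Using R9, tamule makes runule.
Using R6, tamule, runule, and elmsel make halval.
Using R7, halval and zelmar make fenvor.
nexhal would need qilqor and eskzor (R8), but eskzor is never obtained. nexzel would need xelmor (R10), but xelmor is never obtained.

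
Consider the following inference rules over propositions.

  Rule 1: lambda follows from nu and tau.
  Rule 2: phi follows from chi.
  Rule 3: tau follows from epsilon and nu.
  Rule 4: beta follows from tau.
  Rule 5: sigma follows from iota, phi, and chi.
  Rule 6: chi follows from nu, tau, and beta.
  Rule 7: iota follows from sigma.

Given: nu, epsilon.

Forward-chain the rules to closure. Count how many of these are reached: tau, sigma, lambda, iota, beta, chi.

4

From epsilon and nu, Rule 3 gives tau.
nu and tau hold, so lambda follows (Rule 1).
From tau, Rule 4 gives beta.
From nu, tau, and beta, Rule 6 gives chi.
tau: reached.
sigma would need iota, phi, and chi (Rule 5), but iota is never established.
lambda: reached.
iota would need sigma (Rule 7), but sigma is never established.
beta: reached.
chi: reached.
Reached: tau, lambda, beta, and chi — 4 of the 6.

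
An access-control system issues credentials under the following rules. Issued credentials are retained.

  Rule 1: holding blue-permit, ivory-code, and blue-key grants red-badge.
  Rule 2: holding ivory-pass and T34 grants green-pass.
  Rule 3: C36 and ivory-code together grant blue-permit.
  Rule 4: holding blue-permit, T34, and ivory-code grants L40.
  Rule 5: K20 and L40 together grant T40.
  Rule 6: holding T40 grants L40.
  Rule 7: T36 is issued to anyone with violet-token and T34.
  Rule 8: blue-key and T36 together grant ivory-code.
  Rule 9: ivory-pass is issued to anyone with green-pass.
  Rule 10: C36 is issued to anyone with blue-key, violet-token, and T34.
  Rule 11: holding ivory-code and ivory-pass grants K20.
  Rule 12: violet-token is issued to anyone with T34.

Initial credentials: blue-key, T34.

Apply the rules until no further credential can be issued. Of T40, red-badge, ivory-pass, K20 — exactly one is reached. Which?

Holding T34 grants violet-token (Rule 12).
Holding blue-key, violet-token, and T34 grants C36 (Rule 10).
Holding violet-token and T34 grants T36 (Rule 7).
Holding blue-key and T36 grants ivory-code (Rule 8).
Holding C36 and ivory-code grants blue-permit (Rule 3).
Holding blue-permit, ivory-code, and blue-key grants red-badge (Rule 1).
K20 would need ivory-code and ivory-pass (Rule 11), but ivory-pass is never granted. T40 would need K20 and L40 (Rule 5), but K20 is never granted. ivory-pass would need green-pass (Rule 9), but green-pass is never granted.

red-badge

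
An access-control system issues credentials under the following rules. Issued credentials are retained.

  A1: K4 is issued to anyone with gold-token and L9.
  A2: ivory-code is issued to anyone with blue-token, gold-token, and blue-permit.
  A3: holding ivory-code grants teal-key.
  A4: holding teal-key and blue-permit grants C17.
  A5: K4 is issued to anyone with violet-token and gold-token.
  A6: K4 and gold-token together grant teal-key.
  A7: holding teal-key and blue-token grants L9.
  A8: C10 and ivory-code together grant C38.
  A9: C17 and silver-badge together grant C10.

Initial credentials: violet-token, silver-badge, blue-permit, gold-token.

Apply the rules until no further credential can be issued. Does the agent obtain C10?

Yes

Holding violet-token and gold-token grants K4 (A5).
Holding K4 and gold-token grants teal-key (A6).
Holding teal-key and blue-permit grants C17 (A4).
Holding C17 and silver-badge grants C10 (A9).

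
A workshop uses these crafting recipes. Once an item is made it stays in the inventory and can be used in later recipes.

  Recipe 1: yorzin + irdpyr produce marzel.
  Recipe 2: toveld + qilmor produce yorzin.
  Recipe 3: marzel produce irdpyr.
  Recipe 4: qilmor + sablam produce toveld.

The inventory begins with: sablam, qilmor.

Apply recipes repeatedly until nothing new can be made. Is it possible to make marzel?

No

marzel would need yorzin and irdpyr (Recipe 1), but irdpyr is never obtained.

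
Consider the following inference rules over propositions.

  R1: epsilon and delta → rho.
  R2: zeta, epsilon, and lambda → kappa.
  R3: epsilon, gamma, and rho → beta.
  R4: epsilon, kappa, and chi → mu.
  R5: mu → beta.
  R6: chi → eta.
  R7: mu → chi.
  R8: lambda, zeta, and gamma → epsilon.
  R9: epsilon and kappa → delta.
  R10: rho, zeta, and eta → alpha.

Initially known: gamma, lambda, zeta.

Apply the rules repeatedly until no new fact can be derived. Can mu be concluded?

mu would need epsilon, kappa, and chi (R4), but chi is never established.

No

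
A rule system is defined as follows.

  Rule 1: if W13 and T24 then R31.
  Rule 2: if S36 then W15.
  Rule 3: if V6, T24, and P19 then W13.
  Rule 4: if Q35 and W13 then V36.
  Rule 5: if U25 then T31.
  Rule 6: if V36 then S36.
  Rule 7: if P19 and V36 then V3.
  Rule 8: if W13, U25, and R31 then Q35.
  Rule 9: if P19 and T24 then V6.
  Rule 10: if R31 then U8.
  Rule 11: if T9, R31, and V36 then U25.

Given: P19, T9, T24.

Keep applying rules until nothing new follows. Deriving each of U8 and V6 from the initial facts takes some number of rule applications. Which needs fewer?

V6: From P19 and T24, Rule 9 gives V6. [1 rule application]
U8: From P19 and T24, Rule 9 gives V6. From V6, T24, and P19, Rule 3 gives W13. From W13 and T24, Rule 1 gives R31. From R31, Rule 10 gives U8. [4 rule applications]
V6 needs fewer.

V6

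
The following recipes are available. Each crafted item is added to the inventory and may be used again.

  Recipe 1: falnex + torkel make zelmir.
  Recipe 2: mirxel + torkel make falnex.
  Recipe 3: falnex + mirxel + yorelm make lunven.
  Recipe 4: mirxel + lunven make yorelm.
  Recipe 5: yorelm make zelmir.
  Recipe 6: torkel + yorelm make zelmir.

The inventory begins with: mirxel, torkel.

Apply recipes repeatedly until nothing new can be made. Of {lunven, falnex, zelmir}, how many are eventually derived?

2

mirxel + torkel → falnex (Recipe 2).
falnex + torkel → zelmir (Recipe 1).
lunven would need falnex, mirxel, and yorelm (Recipe 3), but yorelm is never obtained.
falnex: reached.
zelmir: reached.
Reached: falnex and zelmir — 2 of the 3.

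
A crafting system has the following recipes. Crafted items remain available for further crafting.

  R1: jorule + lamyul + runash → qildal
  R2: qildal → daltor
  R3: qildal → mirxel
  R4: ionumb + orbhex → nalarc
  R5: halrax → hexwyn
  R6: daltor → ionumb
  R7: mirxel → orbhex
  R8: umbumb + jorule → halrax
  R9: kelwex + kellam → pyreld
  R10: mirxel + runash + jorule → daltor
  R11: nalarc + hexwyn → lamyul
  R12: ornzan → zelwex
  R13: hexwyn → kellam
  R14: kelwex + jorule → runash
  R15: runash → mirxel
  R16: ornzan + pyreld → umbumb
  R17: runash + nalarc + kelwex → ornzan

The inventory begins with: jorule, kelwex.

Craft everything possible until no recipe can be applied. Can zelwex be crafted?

Yes

kelwex + jorule → runash (R14).
Using R15, runash makes mirxel.
mirxel + runash + jorule → daltor (R10).
Using R7, mirxel makes orbhex.
Using R6, daltor makes ionumb.
ionumb + orbhex → nalarc (R4).
Using R17, runash, nalarc, and kelwex make ornzan.
Using R12, ornzan makes zelwex.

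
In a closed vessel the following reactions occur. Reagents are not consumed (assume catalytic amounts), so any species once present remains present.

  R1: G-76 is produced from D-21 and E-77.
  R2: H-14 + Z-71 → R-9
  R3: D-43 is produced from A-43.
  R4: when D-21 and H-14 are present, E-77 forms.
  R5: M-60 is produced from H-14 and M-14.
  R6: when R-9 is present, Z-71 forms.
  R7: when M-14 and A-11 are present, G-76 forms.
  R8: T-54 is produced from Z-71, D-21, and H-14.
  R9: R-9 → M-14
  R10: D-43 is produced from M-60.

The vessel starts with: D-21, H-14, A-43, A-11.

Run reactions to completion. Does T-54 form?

T-54 would need Z-71, D-21, and H-14 (R8), but Z-71 never forms.

No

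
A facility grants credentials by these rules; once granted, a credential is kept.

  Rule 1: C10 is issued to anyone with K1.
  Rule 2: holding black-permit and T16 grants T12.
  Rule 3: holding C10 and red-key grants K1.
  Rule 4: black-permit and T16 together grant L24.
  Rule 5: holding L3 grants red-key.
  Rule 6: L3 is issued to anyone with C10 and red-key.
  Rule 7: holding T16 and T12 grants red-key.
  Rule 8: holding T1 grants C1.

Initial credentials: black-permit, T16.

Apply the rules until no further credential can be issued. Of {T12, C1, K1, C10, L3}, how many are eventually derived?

1

Holding black-permit and T16 grants T12 (Rule 2).
T12: reached.
C1 would need T1 (Rule 8), but T1 is never granted.
K1 would need C10 and red-key (Rule 3), but C10 is never granted.
C10 would need K1 (Rule 1), but K1 is never granted.
L3 would need C10 and red-key (Rule 6), but C10 is never granted.
Reached: T12 — 1 of the 5.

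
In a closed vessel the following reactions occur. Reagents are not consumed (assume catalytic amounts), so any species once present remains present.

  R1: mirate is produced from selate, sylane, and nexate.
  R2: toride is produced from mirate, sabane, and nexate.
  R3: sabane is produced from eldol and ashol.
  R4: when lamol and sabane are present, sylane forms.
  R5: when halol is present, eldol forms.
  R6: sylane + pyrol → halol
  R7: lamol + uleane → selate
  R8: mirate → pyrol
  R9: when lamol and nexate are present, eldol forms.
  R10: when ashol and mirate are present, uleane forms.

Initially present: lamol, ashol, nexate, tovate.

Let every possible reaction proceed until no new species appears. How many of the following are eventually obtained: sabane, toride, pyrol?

1

lamol and nexate present → eldol forms (R9).
eldol and ashol present → sabane forms (R3).
sabane: reached.
toride would need mirate, sabane, and nexate (R2), but mirate never forms.
pyrol would need mirate (R8), but mirate never forms.
Reached: sabane — 1 of the 3.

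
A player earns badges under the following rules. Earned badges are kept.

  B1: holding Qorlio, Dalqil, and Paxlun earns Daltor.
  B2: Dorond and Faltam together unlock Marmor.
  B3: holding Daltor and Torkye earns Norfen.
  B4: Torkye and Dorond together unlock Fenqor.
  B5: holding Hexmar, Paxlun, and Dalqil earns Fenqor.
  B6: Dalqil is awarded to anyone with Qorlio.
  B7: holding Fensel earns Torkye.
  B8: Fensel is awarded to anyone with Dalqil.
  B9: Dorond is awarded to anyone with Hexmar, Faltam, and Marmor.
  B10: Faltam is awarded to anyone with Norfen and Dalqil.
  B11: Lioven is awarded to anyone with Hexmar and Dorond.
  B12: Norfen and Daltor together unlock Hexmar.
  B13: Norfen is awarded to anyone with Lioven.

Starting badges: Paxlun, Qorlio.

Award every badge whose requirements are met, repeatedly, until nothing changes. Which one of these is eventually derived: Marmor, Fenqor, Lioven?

With Qorlio, Dalqil is earned (B6).
With Qorlio, Dalqil, and Paxlun, Daltor is earned (B1).
With Dalqil, Fensel is earned (B8).
With Fensel, Torkye is earned (B7).
With Daltor and Torkye, Norfen is earned (B3).
With Norfen and Daltor, Hexmar is earned (B12).
With Hexmar, Paxlun, and Dalqil, Fenqor is earned (B5).
Lioven would need Hexmar and Dorond (B11), but Dorond is never earned. Marmor would need Dorond and Faltam (B2), but Dorond is never earned.

Fenqor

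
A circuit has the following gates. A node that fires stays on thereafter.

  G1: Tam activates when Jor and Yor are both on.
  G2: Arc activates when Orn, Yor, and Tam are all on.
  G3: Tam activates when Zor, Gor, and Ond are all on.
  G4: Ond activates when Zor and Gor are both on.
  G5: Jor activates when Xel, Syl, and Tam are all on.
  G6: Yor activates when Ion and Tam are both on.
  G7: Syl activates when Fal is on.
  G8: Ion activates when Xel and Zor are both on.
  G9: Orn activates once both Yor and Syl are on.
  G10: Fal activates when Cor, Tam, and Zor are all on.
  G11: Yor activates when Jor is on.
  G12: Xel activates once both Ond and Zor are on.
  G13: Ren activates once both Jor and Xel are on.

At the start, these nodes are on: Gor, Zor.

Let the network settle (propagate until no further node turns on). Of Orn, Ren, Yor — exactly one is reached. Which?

Zor and Gor are on, so Ond activates (G4).
Zor, Gor, and Ond are on, so Tam activates (G3).
Ond and Zor are on, so Xel activates (G12).
G8: Xel and Zor on → Ion on.
G6: Ion and Tam on → Yor on.
Orn would need Yor and Syl (G9), but Syl never turns on. Ren would need Jor and Xel (G13), but Jor never turns on.

Yor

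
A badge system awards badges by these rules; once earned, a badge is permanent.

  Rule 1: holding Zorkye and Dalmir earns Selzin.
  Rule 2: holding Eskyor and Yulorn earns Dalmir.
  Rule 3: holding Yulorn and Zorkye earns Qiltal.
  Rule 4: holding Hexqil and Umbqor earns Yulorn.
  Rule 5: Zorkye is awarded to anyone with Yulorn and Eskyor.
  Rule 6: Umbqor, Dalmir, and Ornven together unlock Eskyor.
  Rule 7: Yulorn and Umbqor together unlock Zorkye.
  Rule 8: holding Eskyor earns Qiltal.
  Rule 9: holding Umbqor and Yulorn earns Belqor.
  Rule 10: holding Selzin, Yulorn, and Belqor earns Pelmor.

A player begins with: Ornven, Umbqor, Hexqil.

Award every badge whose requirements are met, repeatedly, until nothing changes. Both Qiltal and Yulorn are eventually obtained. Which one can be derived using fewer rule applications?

Yulorn: With Hexqil and Umbqor, Yulorn is earned (Rule 4). [1 rule application]
Qiltal: With Hexqil and Umbqor, Yulorn is earned (Rule 4). With Yulorn and Umbqor, Zorkye is earned (Rule 7). With Yulorn and Zorkye, Qiltal is earned (Rule 3). [3 rule applications]
Yulorn needs fewer.

Yulorn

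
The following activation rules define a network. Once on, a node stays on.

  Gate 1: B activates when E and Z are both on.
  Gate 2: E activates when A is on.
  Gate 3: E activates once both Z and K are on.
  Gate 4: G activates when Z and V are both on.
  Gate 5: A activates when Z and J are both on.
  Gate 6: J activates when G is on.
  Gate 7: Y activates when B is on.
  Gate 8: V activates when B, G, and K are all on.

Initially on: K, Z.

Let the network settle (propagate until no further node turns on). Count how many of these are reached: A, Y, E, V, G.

Z and K are on, so E activates (Gate 3).
E and Z are on, so B activates (Gate 1).
B is on, so Y activates (Gate 7).
A would need Z and J (Gate 5), but J never turns on.
Y: reached.
E: reached.
V would need B, G, and K (Gate 8), but G never turns on.
G would need Z and V (Gate 4), but V never turns on.
Reached: Y and E — 2 of the 5.

2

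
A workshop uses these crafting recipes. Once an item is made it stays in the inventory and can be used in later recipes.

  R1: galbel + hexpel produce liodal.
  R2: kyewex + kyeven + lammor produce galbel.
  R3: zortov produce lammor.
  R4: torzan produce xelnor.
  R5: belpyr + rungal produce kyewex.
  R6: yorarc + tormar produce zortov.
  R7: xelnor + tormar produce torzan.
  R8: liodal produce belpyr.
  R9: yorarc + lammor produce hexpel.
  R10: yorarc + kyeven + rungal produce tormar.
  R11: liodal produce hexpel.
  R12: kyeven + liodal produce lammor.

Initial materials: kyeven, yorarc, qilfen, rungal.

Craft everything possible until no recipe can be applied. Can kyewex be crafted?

No

kyewex would need belpyr and rungal (R5), but belpyr is never obtained.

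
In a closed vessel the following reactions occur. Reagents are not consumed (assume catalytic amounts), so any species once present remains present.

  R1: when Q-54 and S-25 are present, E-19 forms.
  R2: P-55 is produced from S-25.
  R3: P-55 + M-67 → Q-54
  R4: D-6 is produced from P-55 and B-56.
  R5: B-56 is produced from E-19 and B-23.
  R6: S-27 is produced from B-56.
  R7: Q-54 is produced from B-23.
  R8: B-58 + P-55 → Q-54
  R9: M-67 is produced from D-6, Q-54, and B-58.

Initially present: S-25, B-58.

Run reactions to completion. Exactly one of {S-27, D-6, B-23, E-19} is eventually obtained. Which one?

S-25 present → P-55 forms (R2).
B-58 and P-55 present → Q-54 forms (R8).
Q-54 and S-25 present → E-19 forms (R1).
S-27 would need B-56 (R6), but B-56 never forms. D-6 would need P-55 and B-56 (R4), but B-56 never forms. No rule produces B-23, and it is not given.

E-19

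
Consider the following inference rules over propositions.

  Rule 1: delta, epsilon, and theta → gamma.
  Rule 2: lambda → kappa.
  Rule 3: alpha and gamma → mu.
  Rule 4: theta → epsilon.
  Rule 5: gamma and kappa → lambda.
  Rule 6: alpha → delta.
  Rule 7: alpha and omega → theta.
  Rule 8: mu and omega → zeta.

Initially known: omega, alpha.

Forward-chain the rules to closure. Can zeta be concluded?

alpha holds, so delta follows (Rule 6).
From alpha and omega, Rule 7 gives theta.
theta holds, so epsilon follows (Rule 4).
From delta, epsilon, and theta, Rule 1 gives gamma.
alpha and gamma hold, so mu follows (Rule 3).
mu and omega hold, so zeta follows (Rule 8).

Yes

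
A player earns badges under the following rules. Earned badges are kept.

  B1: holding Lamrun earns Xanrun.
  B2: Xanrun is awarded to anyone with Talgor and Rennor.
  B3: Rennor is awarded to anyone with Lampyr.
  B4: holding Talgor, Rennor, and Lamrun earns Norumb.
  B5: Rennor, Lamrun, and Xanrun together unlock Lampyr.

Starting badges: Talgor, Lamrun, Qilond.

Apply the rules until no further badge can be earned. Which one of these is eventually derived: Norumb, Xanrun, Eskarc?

With Lamrun, Xanrun is earned (B1).
No rule produces Eskarc, and it is not given. Norumb would need Talgor, Rennor, and Lamrun (B4), but Rennor is never earned.

Xanrun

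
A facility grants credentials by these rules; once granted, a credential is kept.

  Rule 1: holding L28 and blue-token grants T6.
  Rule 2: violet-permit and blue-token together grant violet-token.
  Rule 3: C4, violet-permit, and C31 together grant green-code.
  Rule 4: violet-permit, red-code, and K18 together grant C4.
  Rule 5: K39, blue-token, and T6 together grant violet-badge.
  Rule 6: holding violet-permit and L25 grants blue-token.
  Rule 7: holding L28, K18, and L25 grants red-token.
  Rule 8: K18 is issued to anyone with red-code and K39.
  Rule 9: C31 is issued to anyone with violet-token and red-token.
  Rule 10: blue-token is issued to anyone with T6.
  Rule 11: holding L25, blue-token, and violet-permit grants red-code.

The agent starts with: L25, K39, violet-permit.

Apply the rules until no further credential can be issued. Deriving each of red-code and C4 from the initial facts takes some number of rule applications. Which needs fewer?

red-code: Holding violet-permit and L25 grants blue-token (Rule 6). Holding L25, blue-token, and violet-permit grants red-code (Rule 11). [2 rule applications]
C4: Holding violet-permit and L25 grants blue-token (Rule 6). Holding L25, blue-token, and violet-permit grants red-code (Rule 11). Holding red-code and K39 grants K18 (Rule 8). Holding violet-permit, red-code, and K18 grants C4 (Rule 4). [4 rule applications]
red-code needs fewer.

red-code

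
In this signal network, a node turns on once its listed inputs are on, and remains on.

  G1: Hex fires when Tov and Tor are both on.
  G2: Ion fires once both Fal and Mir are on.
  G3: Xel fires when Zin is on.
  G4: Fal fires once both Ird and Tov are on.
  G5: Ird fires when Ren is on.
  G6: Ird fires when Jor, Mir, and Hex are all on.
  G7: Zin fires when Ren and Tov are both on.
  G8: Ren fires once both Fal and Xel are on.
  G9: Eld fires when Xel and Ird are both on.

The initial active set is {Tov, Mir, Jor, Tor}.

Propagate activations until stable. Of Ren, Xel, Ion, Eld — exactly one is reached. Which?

Tov and Tor are on, so Hex fires (G1).
Jor, Mir, and Hex are on, so Ird fires (G6).
G4: Ird and Tov on → Fal on.
Fal and Mir are on, so Ion fires (G2).
Ren would need Fal and Xel (G8), but Xel never turns on. Xel would need Zin (G3), but Zin never turns on. Eld would need Xel and Ird (G9), but Xel never turns on.

Ion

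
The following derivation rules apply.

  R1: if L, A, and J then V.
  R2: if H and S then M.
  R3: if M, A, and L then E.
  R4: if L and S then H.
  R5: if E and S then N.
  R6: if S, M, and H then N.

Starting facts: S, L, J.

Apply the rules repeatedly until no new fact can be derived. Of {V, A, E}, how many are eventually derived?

V would need L, A, and J (R1), but A is never established.
No rule produces A, and it is not given.
E would need M, A, and L (R3), but A is never established.
None of the 3 are reached.

0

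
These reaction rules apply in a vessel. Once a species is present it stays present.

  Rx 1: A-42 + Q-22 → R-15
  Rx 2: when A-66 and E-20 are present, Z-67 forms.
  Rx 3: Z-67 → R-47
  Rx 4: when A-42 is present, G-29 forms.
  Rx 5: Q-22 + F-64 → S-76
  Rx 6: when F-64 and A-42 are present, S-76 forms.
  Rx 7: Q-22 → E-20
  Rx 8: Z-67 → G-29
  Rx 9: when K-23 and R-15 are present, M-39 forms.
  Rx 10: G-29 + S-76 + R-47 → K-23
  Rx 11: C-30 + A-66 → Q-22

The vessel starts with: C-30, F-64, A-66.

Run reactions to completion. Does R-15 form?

R-15 would need A-42 and Q-22 (Rx 1), but A-42 never forms.

No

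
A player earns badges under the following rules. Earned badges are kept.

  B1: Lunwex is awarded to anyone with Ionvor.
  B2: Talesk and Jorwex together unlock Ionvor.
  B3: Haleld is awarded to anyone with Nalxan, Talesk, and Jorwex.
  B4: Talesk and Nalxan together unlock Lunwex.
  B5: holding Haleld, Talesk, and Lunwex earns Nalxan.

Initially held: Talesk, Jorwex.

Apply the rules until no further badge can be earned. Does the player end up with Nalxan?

Nalxan would need Haleld, Talesk, and Lunwex (B5), but Haleld is never earned.

No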